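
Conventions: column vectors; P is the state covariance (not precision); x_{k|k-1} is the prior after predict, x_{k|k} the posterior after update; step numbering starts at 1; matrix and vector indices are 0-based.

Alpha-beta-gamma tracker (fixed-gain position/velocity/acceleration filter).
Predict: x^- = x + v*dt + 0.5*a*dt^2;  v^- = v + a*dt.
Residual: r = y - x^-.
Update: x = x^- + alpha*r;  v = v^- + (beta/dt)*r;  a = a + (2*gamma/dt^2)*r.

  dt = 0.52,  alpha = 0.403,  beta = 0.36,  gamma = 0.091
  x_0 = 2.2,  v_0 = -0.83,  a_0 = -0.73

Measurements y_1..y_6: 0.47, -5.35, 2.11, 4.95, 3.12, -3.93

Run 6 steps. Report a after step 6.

a_post = -0.1105

step 1: x_pred=1.6697  r=-1.1997  x^+=1.1862  v^+=-2.0402  a^+=-1.5375
step 2: x_pred=-0.0825  r=-5.2675  x^+=-2.2053  v^+=-6.4864  a^+=-5.0829
step 3: x_pred=-6.2654  r=8.3754  x^+=-2.8901  v^+=-3.3311  a^+=0.5544
step 4: x_pred=-4.5474  r=9.4974  x^+=-0.7199  v^+=3.5323  a^+=6.9469
step 5: x_pred=2.0561  r=1.0639  x^+=2.4848  v^+=7.8812  a^+=7.6630
step 6: x_pred=7.6191  r=-11.5491  x^+=2.9648  v^+=3.8704  a^+=-0.1105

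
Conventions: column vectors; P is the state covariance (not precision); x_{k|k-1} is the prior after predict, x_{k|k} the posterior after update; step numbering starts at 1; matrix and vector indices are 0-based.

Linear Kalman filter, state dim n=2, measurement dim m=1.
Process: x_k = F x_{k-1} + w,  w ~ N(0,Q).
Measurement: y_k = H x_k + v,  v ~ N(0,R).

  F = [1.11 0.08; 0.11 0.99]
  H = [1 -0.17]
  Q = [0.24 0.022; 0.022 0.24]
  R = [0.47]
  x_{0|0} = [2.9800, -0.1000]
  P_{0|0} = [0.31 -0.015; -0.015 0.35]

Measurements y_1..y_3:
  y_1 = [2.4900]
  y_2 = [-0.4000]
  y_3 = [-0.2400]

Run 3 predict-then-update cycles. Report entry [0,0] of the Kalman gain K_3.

step 1: x^-=[3.2998, 0.2288]  P^-=[0.6215 0.0710; 0.0710 0.5835]  S=[1.0843]  K=[0.5621; -0.0260]  nu=[-0.7709]  x^+=[2.8665, 0.2489]  P^+=[0.2789 0.0868; 0.0868 0.5828]
step 2: x^-=[3.2017, 0.5617]  P^-=[0.6028 0.1984; 0.1984 0.8335]  S=[1.0295]  K=[0.5528; 0.0551]  nu=[-3.5062]  x^+=[1.2634, 0.3686]  P^+=[0.2882 0.1670; 0.1670 0.8303]
step 3: x^-=[1.4319, 0.5039]  P^-=[0.6301 0.3080; 0.3080 1.0937]  S=[1.0270]  K=[0.5626; 0.1189]  nu=[-1.5862]  x^+=[0.5395, 0.3153]  P^+=[0.3051 0.2393; 0.2393 1.0792]

K[0,0] = 0.5626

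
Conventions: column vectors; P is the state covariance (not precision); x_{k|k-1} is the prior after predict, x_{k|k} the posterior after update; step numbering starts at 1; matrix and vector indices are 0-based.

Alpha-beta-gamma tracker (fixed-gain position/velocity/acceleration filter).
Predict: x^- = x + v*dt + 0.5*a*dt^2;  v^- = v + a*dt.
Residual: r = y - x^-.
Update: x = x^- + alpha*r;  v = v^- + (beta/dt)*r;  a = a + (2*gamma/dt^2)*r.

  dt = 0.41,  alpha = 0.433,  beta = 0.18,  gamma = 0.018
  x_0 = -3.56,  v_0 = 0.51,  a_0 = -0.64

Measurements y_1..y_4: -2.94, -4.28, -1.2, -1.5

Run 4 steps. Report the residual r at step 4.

resid = 0.9795

step 1: x_pred=-3.4047  r=0.4647  x^+=-3.2035  v^+=0.4516  a^+=-0.5405
step 2: x_pred=-3.0637  r=-1.2163  x^+=-3.5904  v^+=-0.3040  a^+=-0.8010
step 3: x_pred=-3.7823  r=2.5823  x^+=-2.6642  v^+=0.5014  a^+=-0.2479
step 4: x_pred=-2.4795  r=0.9795  x^+=-2.0554  v^+=0.8297  a^+=-0.0382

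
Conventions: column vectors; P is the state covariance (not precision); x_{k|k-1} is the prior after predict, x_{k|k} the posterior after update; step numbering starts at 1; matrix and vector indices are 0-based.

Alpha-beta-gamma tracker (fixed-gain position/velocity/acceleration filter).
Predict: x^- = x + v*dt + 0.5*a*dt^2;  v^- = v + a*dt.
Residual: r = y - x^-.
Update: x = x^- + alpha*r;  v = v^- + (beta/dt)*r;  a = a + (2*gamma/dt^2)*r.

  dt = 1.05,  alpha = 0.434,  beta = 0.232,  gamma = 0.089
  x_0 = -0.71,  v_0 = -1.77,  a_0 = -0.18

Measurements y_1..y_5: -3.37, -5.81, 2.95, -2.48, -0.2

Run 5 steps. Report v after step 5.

step 1: x_pred=-2.6677  r=-0.7023  x^+=-2.9725  v^+=-2.1142  a^+=-0.2934
step 2: x_pred=-5.3541  r=-0.4559  x^+=-5.5520  v^+=-2.5229  a^+=-0.3670
step 3: x_pred=-8.4034  r=11.3534  x^+=-3.4760  v^+=-0.3997  a^+=1.4660
step 4: x_pred=-3.0876  r=0.6076  x^+=-2.8239  v^+=1.2738  a^+=1.5641
step 5: x_pred=-0.6241  r=0.4241  x^+=-0.4401  v^+=3.0099  a^+=1.6326

v_post = 3.0099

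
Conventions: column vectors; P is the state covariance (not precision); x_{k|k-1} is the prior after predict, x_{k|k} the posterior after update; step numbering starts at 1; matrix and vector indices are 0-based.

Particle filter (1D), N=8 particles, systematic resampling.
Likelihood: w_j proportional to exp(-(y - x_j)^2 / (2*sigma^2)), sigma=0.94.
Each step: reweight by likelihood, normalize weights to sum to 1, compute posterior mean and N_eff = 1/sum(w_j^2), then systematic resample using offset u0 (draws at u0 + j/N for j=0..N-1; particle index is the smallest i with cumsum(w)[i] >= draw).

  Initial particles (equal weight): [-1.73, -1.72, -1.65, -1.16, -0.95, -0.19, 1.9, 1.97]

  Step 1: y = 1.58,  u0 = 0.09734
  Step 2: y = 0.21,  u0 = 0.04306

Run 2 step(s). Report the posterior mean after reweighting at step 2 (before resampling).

post_mean = 1.0553

step 1: w=[0.0010, 0.0010, 0.0013, 0.0069, 0.0129, 0.0817, 0.4539, 0.4413]  mean=1.6906  Neff=2.4527  idx=[5, 6, 6, 6, 7, 7, 7, 7]
step 2: w=[0.4147, 0.0902, 0.0902, 0.0902, 0.0787, 0.0787, 0.0787, 0.0787]  mean=1.0553  Neff=4.5217  idx=[0, 0, 0, 1, 2, 3, 5, 6]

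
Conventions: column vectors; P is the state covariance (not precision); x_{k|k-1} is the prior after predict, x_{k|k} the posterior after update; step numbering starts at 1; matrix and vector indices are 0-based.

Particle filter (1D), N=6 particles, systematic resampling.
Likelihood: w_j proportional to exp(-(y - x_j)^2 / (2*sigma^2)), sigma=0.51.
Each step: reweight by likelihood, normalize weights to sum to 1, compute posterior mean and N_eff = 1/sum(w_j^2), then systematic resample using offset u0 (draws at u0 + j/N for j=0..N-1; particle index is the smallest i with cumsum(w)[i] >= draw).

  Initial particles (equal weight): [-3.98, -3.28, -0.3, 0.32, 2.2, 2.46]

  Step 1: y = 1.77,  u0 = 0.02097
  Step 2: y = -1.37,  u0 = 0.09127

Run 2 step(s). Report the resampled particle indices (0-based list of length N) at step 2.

resampled_idx = [0, 1, 1, 2, 3, 3]

step 1: w=[0.0000, 0.0000, 0.0002, 0.0157, 0.6263, 0.3578]  mean=2.2629  Neff=1.9213  idx=[4, 4, 4, 4, 5, 5]
step 2: w=[0.2469, 0.2469, 0.2469, 0.2469, 0.0061, 0.0061]  mean=2.2032  Neff=4.0984  idx=[0, 1, 1, 2, 3, 3]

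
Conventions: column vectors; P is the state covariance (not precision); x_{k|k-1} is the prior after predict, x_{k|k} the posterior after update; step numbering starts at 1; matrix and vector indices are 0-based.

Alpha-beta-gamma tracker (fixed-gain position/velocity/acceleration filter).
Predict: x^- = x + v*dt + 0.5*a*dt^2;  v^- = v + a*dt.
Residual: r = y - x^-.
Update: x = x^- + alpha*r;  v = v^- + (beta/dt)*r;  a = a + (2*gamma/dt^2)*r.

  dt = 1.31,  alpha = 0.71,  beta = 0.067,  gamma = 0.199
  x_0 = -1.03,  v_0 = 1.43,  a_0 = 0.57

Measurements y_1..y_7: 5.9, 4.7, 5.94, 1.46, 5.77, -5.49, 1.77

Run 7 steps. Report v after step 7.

step 1: x_pred=1.3324  r=4.5676  x^+=4.5754  v^+=2.4103  a^+=1.6293
step 2: x_pred=9.1309  r=-4.4309  x^+=5.9850  v^+=4.3181  a^+=0.6017
step 3: x_pred=12.1580  r=-6.2180  x^+=7.7432  v^+=4.7883  a^+=-0.8404
step 4: x_pred=13.2948  r=-11.8348  x^+=4.8921  v^+=3.0821  a^+=-3.5851
step 5: x_pred=5.8534  r=-0.0834  x^+=5.7942  v^+=-1.6187  a^+=-3.6045
step 6: x_pred=0.5809  r=-6.0709  x^+=-3.7294  v^+=-6.6510  a^+=-5.0125
step 7: x_pred=-16.7432  r=18.5132  x^+=-3.5988  v^+=-12.2705  a^+=-0.7188

v_post = -12.2705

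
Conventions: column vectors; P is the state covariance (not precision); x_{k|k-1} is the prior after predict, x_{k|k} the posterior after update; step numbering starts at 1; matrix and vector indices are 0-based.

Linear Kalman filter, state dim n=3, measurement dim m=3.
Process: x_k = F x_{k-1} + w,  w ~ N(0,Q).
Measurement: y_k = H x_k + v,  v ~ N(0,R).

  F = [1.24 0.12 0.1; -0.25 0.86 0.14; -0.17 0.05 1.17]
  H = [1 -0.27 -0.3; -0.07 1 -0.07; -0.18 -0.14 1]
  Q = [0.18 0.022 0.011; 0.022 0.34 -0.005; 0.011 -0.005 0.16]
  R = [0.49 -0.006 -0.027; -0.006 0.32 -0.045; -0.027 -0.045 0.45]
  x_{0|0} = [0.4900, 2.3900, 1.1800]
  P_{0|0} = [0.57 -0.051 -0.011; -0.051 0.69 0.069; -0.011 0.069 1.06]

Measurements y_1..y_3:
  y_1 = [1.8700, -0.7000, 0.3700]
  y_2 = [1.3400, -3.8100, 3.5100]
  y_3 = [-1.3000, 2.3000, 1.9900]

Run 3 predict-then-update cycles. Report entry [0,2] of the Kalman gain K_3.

step 1: x^-=[1.0124, 2.0981, 1.4168]  P^-=[1.0607 -0.1160 0.0111; -0.1160 0.9460 0.3040; 0.0111 0.3040 1.6425]  S=[1.8727 -0.5054 -0.7219; -0.5054 1.2531 0.0470; -0.7219 0.0470 2.0505]  K=[0.6710 0.1124 0.1539; -0.0227 0.7327 0.0691; 0.0407 0.1370 0.7905]  nu=[1.8491, -2.6281, -0.5708]  x^+=[1.8700, 0.0911, 0.6808]  P^+=[0.3768 0.0600 0.1223; 0.0600 0.2387 0.0429; 0.1223 0.0429 0.3765]
step 2: x^-=[2.3978, -0.2938, 0.4832]  P^-=[0.8158 0.0198 0.1611; 0.0198 0.5235 0.0782; 0.1611 0.0782 0.6422]  S=[1.3071 -0.2007 -0.1965; -0.2007 0.8385 -0.0866; -0.1965 -0.0866 1.0500]  K=[0.6195 0.1043 0.1355; -0.0082 0.6194 0.0509; 0.0649 0.1031 0.5942]  nu=[-0.9921, -3.3145, 3.4172]  x^+=[1.9005, -2.1650, 2.1076]  P^+=[0.3472 0.0556 0.1098; 0.0556 0.2022 0.0335; 0.1098 0.0335 0.2855]
step 3: x^-=[2.3076, -2.0419, 2.0346]  P^-=[0.7642 0.0166 0.1371; 0.0166 0.4934 0.0556; 0.1371 0.0556 0.5206]  S=[1.2548 -0.1872 -0.1718; -0.1872 0.8109 -0.0954; -0.1718 -0.0954 0.9409]  K=[0.6029 0.0956 0.1168; -0.0103 0.6048 0.0420; 0.0599 0.0890 0.5387]  nu=[-3.5486, 4.6459, 0.0849]  x^+=[0.6222, 0.8076, 2.2816]  P^+=[0.3357 0.0522 0.0997; 0.0522 0.1974 0.0290; 0.0997 0.0290 0.2588]

K[0,2] = 0.1168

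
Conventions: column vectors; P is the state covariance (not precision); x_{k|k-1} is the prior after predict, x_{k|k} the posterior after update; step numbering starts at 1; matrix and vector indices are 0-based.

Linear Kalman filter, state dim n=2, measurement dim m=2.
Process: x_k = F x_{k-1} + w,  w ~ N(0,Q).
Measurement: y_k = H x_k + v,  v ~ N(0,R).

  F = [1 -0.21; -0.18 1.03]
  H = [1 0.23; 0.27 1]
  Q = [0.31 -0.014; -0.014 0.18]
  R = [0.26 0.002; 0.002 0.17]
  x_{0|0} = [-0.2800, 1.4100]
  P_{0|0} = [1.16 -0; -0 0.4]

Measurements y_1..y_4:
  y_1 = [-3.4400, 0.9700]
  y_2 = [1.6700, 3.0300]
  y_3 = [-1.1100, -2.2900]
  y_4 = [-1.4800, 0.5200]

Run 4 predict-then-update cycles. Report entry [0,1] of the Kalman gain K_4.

K[0,1] = -0.1103

step 1: x^-=[-0.5761, 1.5027]  P^-=[1.4876 -0.3093; -0.3093 0.6419]  S=[1.6393 0.2228; 0.2228 0.7534]  K=[0.8829 -0.1385; -0.2077 0.8027]  nu=[-3.2095, -0.3772]  x^+=[-3.3576, 1.8666]  P^+=[0.2498 -0.0892; -0.0892 0.1601]
step 2: x^-=[-3.7495, 2.5270]  P^-=[0.6043 -0.1889; -0.1889 0.3911]  S=[0.7981 0.0545; 0.0545 0.5031]  K=[0.7115 -0.1282; -0.1714 0.6945]  nu=[4.8383, 1.5154]  x^+=[-0.5013, 2.7502]  P^+=[0.2020 -0.0749; -0.0749 0.1379]
step 3: x^-=[-1.0788, 2.9229]  P^-=[0.5495 -0.1602; -0.1602 0.3607]  S=[0.7549 0.0632; 0.0632 0.4842]  K=[0.6887 -0.1143; -0.1589 0.6762]  nu=[-0.7035, -4.9216]  x^+=[-1.0009, -0.2935]  P^+=[0.1951 -0.0707; -0.0707 0.1337]
step 4: x^-=[-0.9393, -0.1222]  P^-=[0.5407 -0.1536; -0.1536 0.3544]  S=[0.7488 0.0664; 0.0664 0.4809]  K=[0.6847 -0.1103; -0.1558 0.6723]  nu=[-0.5126, 0.8958]  x^+=[-1.3891, 0.5599]  P^+=[0.1938 -0.0697; -0.0697 0.1328]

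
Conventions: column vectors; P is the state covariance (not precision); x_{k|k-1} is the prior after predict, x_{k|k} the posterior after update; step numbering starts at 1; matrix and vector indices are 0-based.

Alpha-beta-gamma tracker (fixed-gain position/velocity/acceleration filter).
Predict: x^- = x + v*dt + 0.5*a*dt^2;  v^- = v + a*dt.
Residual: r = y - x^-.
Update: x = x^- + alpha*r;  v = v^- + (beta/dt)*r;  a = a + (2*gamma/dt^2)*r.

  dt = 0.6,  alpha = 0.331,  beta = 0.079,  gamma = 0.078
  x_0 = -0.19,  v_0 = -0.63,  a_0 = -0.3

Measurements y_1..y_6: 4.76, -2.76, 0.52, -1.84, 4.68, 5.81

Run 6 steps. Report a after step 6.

step 1: x_pred=-0.6220  r=5.3820  x^+=1.1594  v^+=-0.1014  a^+=2.0322
step 2: x_pred=1.4644  r=-4.2244  x^+=0.0661  v^+=0.5617  a^+=0.2016
step 3: x_pred=0.4395  r=0.0805  x^+=0.4661  v^+=0.6933  a^+=0.2365
step 4: x_pred=0.9247  r=-2.7647  x^+=0.0096  v^+=0.4712  a^+=-0.9615
step 5: x_pred=0.1192  r=4.5608  x^+=1.6288  v^+=0.4948  a^+=1.0148
step 6: x_pred=2.1084  r=3.7016  x^+=3.3336  v^+=1.5911  a^+=2.6189

a_post = 2.6189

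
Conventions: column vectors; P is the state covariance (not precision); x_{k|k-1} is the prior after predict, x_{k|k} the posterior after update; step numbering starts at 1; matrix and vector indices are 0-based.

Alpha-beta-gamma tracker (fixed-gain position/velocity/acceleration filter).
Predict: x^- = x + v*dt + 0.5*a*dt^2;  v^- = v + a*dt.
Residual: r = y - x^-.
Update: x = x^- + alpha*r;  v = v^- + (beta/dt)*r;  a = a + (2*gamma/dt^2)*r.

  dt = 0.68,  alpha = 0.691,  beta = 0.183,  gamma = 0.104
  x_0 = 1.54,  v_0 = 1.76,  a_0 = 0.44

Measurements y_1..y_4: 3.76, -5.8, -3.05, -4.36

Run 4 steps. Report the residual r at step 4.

step 1: x_pred=2.8385  r=0.9215  x^+=3.4753  v^+=2.3072  a^+=0.8545
step 2: x_pred=5.2417  r=-11.0417  x^+=-2.3881  v^+=-0.0833  a^+=-4.1124
step 3: x_pred=-3.3955  r=0.3455  x^+=-3.1568  v^+=-2.7867  a^+=-3.9569
step 4: x_pred=-5.9666  r=1.6066  x^+=-4.8564  v^+=-5.0451  a^+=-3.2343

resid = 1.6066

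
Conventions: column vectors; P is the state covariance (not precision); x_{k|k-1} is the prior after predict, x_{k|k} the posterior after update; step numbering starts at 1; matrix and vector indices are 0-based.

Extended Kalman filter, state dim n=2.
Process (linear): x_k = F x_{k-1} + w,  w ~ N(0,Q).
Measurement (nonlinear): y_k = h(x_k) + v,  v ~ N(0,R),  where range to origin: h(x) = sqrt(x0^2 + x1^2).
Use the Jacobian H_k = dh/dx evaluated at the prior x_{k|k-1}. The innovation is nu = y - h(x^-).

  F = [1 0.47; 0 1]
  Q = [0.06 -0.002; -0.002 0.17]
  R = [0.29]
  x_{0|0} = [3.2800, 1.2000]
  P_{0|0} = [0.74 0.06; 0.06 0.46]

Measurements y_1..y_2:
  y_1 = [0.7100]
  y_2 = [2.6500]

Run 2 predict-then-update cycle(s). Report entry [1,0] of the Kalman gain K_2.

step 1: x^-=[3.8440, 1.2000]  P^-=[0.9580 0.2742; 0.2742 0.6300]  H_jac=[0.9546 0.2980]  S=[1.3749]  K=[0.7246; 0.3269]  nu=[-3.3170]  x^+=[1.4406, 0.1156]  P^+=[0.2362 -0.0515; -0.0515 0.4831]
step 2: x^-=[1.4950, 0.1156]  P^-=[0.3545 0.1736; 0.1736 0.6531]  H_jac=[0.9970 0.0771]  S=[0.6730]  K=[0.5451; 0.3320]  nu=[1.1506]  x^+=[2.1221, 0.4976]  P^+=[0.1545 0.0518; 0.0518 0.5789]

K[1,0] = 0.3320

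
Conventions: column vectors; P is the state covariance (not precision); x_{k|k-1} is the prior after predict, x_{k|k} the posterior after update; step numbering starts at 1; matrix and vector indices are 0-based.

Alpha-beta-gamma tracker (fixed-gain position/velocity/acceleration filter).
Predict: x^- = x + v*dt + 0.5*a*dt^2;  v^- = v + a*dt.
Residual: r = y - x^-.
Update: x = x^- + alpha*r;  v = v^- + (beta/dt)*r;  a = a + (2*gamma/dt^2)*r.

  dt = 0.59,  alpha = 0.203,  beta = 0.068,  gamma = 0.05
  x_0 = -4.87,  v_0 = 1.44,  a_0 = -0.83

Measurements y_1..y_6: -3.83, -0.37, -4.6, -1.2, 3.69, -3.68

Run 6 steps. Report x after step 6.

x_post = -0.4800

step 1: x_pred=-4.1649  r=0.3349  x^+=-4.0969  v^+=0.9889  a^+=-0.7338
step 2: x_pred=-3.6412  r=3.2712  x^+=-2.9771  v^+=0.9330  a^+=0.2059
step 3: x_pred=-2.3908  r=-2.2092  x^+=-2.8393  v^+=0.7998  a^+=-0.4287
step 4: x_pred=-2.4420  r=1.2420  x^+=-2.1899  v^+=0.6900  a^+=-0.0719
step 5: x_pred=-1.7953  r=5.4853  x^+=-0.6818  v^+=1.2798  a^+=1.5038
step 6: x_pred=0.3351  r=-4.0151  x^+=-0.4800  v^+=1.7043  a^+=0.3504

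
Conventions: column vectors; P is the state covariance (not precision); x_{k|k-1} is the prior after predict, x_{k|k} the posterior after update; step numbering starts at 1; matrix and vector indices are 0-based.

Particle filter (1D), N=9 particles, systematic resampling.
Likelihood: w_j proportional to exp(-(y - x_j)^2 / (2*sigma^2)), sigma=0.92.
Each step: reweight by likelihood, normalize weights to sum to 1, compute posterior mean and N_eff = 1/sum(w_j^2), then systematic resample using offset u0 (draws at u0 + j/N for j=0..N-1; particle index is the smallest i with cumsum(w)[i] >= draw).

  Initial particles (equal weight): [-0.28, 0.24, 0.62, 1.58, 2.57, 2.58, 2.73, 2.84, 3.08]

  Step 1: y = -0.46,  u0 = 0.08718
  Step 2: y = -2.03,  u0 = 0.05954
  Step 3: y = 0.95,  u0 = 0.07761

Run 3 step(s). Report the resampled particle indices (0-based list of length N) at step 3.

resampled_idx = [0, 2, 3, 4, 5, 6, 7, 8, 8]

step 1: w=[0.4209, 0.3212, 0.2154, 0.0367, 0.0019, 0.0018, 0.0011, 0.0007, 0.0003]  mean=0.1660  Neff=3.0476  idx=[0, 0, 0, 0, 1, 1, 2, 2, 3]
step 2: w=[0.2093, 0.2093, 0.2093, 0.2093, 0.0609, 0.0609, 0.0202, 0.0202, 0.0006]  mean=-0.1793  Neff=5.4498  idx=[0, 0, 1, 1, 2, 2, 3, 4, 5]
step 3: w=[0.0941, 0.0941, 0.0941, 0.0941, 0.0941, 0.0941, 0.0941, 0.1707, 0.1707]  mean=-0.1024  Neff=8.3160  idx=[0, 2, 3, 4, 5, 6, 7, 8, 8]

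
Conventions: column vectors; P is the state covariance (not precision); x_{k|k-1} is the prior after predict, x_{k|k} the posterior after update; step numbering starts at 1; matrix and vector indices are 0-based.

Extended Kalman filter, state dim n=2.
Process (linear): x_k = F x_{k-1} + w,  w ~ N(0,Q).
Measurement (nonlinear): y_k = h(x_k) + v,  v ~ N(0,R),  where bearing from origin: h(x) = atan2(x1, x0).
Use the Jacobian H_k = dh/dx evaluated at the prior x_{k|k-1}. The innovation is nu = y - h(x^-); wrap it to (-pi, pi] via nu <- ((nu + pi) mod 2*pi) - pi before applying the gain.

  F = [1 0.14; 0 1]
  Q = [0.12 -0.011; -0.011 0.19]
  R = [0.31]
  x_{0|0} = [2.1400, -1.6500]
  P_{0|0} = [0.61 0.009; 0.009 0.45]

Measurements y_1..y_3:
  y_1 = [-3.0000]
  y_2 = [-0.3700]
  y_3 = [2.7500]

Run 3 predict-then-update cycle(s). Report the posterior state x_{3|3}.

x_post = [-0.6721, -3.2808]

step 1: x^-=[1.9090, -1.6500]  P^-=[0.7413 0.0610; 0.0610 0.6400]  H_jac=[0.2592 0.2998]  S=[0.4268]  K=[0.4930; 0.4866]  nu=[-2.2872]  x^+=[0.7814, -2.7631]  P^+=[0.6376 -0.0414; -0.0414 0.5389]
step 2: x^-=[0.3946, -2.7631]  P^-=[0.7566 0.0231; 0.0231 0.7289]  H_jac=[0.3547 0.0506]  S=[0.4079]  K=[0.6608; 0.1106]  nu=[1.0590]  x^+=[1.0943, -2.6460]  P^+=[0.5785 -0.0067; -0.0067 0.7239]
step 3: x^-=[0.7239, -2.6460]  P^-=[0.7108 0.0836; 0.0836 0.9139]  H_jac=[0.3516 0.0962]  S=[0.4120]  K=[0.6262; 0.2847]  nu=[-2.2294]  x^+=[-0.6721, -3.2808]  P^+=[0.5493 0.0102; 0.0102 0.8805]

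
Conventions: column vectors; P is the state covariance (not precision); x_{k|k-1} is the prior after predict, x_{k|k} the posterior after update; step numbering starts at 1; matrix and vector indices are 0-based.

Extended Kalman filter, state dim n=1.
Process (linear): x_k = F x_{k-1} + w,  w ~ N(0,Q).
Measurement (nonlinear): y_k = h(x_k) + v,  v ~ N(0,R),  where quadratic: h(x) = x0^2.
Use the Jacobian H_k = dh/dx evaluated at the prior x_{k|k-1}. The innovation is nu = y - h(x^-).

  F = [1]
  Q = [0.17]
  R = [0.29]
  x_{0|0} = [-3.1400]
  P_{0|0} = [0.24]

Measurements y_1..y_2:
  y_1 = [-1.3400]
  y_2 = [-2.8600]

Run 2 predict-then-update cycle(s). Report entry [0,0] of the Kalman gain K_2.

K[0,0] = -0.2971

step 1: x^-=[-3.1400]  P^-=[0.4100]  H_jac=[-6.2800]  S=[16.4597]  K=[-0.1564]  nu=[-11.1996]  x^+=[-1.3880]  P^+=[0.0072]
step 2: x^-=[-1.3880]  P^-=[0.1772]  H_jac=[-2.7761]  S=[1.6558]  K=[-0.2971]  nu=[-4.7867]  x^+=[0.0342]  P^+=[0.0310]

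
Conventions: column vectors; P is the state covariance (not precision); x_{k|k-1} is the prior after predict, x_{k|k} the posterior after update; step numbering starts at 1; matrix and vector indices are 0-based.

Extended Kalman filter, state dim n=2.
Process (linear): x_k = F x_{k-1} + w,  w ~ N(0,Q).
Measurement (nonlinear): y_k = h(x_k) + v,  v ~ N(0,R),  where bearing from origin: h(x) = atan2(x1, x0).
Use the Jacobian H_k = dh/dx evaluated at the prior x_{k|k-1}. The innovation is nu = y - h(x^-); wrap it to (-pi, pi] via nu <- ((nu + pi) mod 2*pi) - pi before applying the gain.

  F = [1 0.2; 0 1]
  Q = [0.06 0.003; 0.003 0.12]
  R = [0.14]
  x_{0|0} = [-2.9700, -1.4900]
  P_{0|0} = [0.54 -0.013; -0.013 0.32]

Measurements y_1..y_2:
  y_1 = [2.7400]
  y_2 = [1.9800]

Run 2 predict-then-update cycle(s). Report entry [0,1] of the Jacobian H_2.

H_jac[0,1] = -0.2502

step 1: x^-=[-3.2680, -1.4900]  P^-=[0.6076 0.0540; 0.0540 0.4400]  H_jac=[0.1155 -0.2533]  S=[0.1732]  K=[0.3262; -0.6076]  nu=[-0.8294]  x^+=[-3.5386, -0.9861]  P^+=[0.5892 0.0883; 0.0883 0.3761]
step 2: x^-=[-3.7358, -0.9861]  P^-=[0.6995 0.1665; 0.1665 0.4961]  H_jac=[0.0661 -0.2502]  S=[0.1686]  K=[0.0269; -0.6710]  nu=[-1.4197]  x^+=[-3.7739, -0.0335]  P^+=[0.6994 0.1696; 0.1696 0.4201]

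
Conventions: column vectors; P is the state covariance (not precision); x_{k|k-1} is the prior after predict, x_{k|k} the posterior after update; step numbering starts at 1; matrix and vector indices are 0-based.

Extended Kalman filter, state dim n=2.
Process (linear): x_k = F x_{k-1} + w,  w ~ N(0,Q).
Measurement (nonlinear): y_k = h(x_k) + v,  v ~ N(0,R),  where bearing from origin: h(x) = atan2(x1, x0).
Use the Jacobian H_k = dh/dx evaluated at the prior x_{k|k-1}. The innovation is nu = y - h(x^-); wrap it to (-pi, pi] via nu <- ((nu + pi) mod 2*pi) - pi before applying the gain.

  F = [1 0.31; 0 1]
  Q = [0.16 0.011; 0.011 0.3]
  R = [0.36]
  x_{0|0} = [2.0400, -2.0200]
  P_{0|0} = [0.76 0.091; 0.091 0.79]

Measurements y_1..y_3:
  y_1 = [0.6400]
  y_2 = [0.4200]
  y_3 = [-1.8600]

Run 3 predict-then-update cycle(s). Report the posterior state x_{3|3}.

step 1: x^-=[1.4138, -2.0200]  P^-=[1.0523 0.3469; 0.3469 1.0900]  H_jac=[0.3323 0.2326]  S=[0.5888]  K=[0.7309; 0.6263]  nu=[1.6001]  x^+=[2.5834, -1.0178]  P^+=[0.7378 0.0774; 0.0774 0.8590]
step 2: x^-=[2.2679, -1.0178]  P^-=[1.0283 0.3547; 0.3547 1.1590]  H_jac=[0.1647 0.3670]  S=[0.5869]  K=[0.5104; 0.8243]  nu=[0.8418]  x^+=[2.6975, -0.3238]  P^+=[0.8754 0.1077; 0.1077 0.7602]
step 3: x^-=[2.5972, -0.3238]  P^-=[1.1753 0.3544; 0.3544 1.0602]  H_jac=[0.0473 0.3791]  S=[0.5277]  K=[0.3599; 0.7934]  nu=[-1.7360]  x^+=[1.9724, -1.7012]  P^+=[1.1069 0.2037; 0.2037 0.7280]

x_post = [1.9724, -1.7012]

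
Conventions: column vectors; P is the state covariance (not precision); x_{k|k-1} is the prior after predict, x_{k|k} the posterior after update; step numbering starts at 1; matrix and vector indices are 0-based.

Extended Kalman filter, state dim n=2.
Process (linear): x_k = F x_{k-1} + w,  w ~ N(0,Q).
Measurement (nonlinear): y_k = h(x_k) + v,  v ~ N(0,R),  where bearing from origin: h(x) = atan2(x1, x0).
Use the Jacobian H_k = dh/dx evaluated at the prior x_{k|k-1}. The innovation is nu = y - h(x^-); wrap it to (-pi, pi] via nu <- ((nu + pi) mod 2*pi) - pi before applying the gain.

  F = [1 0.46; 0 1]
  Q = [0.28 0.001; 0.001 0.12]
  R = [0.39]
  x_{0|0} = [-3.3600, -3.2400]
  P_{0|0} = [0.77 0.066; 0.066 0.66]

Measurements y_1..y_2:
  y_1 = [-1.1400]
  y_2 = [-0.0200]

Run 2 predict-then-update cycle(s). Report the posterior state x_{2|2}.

x_post = [-5.9086, -3.8784]

step 1: x^-=[-4.8504, -3.2400]  P^-=[1.2504 0.3706; 0.3706 0.7800]  H_jac=[0.0952 -0.1426]  S=[0.4071]  K=[0.1627; -0.1864]  nu=[1.4127]  x^+=[-4.6206, -3.5034]  P^+=[1.2396 0.3829; 0.3829 0.7658]
step 2: x^-=[-6.2321, -3.5034]  P^-=[2.0340 0.7362; 0.7362 0.8858]  H_jac=[0.0685 -0.1219]  S=[0.4004]  K=[0.1240; -0.1437]  nu=[2.6095]  x^+=[-5.9086, -3.8784]  P^+=[2.0278 0.7434; 0.7434 0.8776]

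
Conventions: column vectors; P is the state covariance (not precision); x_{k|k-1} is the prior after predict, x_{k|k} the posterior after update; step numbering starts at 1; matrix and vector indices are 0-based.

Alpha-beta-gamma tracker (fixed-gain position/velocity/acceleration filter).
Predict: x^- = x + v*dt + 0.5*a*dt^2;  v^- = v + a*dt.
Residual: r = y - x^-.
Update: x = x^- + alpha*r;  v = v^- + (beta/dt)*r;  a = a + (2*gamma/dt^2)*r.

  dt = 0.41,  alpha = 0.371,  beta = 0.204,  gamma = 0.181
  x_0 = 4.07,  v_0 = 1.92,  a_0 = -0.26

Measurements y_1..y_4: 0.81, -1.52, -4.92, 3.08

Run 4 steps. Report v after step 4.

step 1: x_pred=4.8353  r=-4.0253  x^+=3.3419  v^+=-0.1895  a^+=-8.9285
step 2: x_pred=2.5138  r=-4.0338  x^+=1.0173  v^+=-5.8572  a^+=-17.6153
step 3: x_pred=-2.8647  r=-2.0553  x^+=-3.6272  v^+=-14.1021  a^+=-22.0412
step 4: x_pred=-11.2617  r=14.3417  x^+=-5.9409  v^+=-16.0031  a^+=8.8433

v_post = -16.0031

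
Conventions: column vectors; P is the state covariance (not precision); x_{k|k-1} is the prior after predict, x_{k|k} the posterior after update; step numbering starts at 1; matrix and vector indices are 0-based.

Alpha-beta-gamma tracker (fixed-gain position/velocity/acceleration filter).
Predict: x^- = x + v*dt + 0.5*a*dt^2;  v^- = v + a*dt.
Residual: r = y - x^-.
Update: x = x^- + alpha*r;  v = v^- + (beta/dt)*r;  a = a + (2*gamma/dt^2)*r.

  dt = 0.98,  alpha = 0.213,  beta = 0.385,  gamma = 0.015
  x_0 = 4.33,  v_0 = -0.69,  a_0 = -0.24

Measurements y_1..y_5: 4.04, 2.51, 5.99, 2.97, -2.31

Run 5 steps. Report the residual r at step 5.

step 1: x_pred=3.5386  r=0.5014  x^+=3.6454  v^+=-0.7282  a^+=-0.2243
step 2: x_pred=2.8240  r=-0.3140  x^+=2.7571  v^+=-1.0714  a^+=-0.2341
step 3: x_pred=1.5947  r=4.3953  x^+=2.5309  v^+=0.4259  a^+=-0.0968
step 4: x_pred=2.9017  r=0.0683  x^+=2.9163  v^+=0.3578  a^+=-0.0947
step 5: x_pred=3.2214  r=-5.5314  x^+=2.0432  v^+=-1.9081  a^+=-0.2675

resid = -5.5314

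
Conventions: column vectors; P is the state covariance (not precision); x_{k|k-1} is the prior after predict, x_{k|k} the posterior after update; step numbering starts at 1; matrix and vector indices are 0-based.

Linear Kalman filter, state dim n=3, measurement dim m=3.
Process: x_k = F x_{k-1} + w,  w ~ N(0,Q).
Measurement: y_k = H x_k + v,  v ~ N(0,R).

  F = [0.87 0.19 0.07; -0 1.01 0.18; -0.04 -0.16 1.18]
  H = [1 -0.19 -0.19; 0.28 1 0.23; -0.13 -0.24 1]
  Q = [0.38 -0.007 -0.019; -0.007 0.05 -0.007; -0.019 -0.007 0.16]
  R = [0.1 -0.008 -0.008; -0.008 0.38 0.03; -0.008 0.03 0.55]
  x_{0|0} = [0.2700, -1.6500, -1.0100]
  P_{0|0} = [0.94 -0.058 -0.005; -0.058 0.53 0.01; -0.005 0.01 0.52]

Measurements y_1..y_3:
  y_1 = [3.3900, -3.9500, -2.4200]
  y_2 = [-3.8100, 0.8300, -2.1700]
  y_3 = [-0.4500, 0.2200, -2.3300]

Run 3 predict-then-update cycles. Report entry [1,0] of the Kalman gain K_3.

K[1,0] = -0.0803

step 1: x^-=[-0.1493, -1.8483, -0.9386]  P^-=[1.0936 0.0506 -0.0193; 0.0506 0.6111 0.0318; -0.0193 0.0318 0.8951]  S=[1.2385 0.1800 -0.3277; 0.1800 1.1647 0.0646; -0.3277 0.0646 1.4917]  K=[0.8725 0.1639 0.0681; -0.1807 0.5792 -0.1462; -0.0285 0.1715 0.5829]  nu=[3.0098, -1.8440, -1.9444]  x^+=[2.0420, -3.1759, -2.4741]  P^+=[0.0987 0.0176 0.0525; 0.0176 0.2140 -0.0079; 0.0525 -0.0079 0.3309]
step 2: x^-=[1.0000, -3.6530, -2.4929]  P^-=[0.4761 0.0611 0.0478; 0.0611 0.2762 0.0184; 0.0478 0.0184 0.6246]  S=[0.5685 0.1076 -0.1428; 0.1076 0.7754 0.1073; -0.1428 0.1073 1.1811]  K=[0.7875 0.1477 0.0574; -0.0925 0.4098 -0.0957; -0.0356 0.1619 0.5008]  nu=[-5.9777, 4.7764, -0.4238]  x^+=[-3.0259, -1.1022, -1.7191]  P^+=[0.0888 0.0163 0.0452; 0.0163 0.1494 -0.0016; 0.0452 -0.0016 0.2861]
step 3: x^-=[-2.9623, -1.4227, -1.7312]  P^-=[0.4649 0.0465 0.0405; 0.0465 0.2111 0.0267; 0.0405 0.0267 0.5589]  S=[0.5615 0.1026 -0.1373; 0.1026 0.7007 0.1172; -0.1373 0.1172 1.1084]  K=[0.7859 0.1413 0.0544; -0.0803 0.3528 -0.0743; -0.0409 0.1650 0.4711]  nu=[1.9130, 2.8703, -1.3254]  x^+=[-1.1254, -0.4652, -1.9602]  P^+=[0.0879 0.0146 0.0428; 0.0146 0.1277 0.0029; 0.0428 0.0029 0.2707]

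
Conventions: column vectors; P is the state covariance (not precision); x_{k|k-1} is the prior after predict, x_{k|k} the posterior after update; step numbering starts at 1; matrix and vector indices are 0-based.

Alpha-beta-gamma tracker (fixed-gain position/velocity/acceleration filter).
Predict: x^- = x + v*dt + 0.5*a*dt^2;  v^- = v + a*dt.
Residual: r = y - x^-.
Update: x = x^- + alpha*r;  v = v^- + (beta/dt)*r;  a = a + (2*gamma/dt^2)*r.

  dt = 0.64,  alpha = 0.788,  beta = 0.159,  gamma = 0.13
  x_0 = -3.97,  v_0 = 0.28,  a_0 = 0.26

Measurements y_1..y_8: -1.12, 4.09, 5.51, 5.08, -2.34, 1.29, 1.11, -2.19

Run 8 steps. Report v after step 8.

step 1: x_pred=-3.7376  r=2.6176  x^+=-1.6749  v^+=1.0967  a^+=1.9215
step 2: x_pred=-0.5795  r=4.6695  x^+=3.1001  v^+=3.4866  a^+=4.8856
step 3: x_pred=6.3320  r=-0.8220  x^+=5.6843  v^+=6.4091  a^+=4.3638
step 4: x_pred=10.6798  r=-5.5998  x^+=6.2672  v^+=7.8107  a^+=0.8092
step 5: x_pred=11.4317  r=-13.7717  x^+=0.5796  v^+=4.9072  a^+=-7.9326
step 6: x_pred=2.0956  r=-0.8056  x^+=1.4608  v^+=-0.3698  a^+=-8.4440
step 7: x_pred=-0.5052  r=1.6152  x^+=0.7676  v^+=-5.3727  a^+=-7.4187
step 8: x_pred=-4.1903  r=2.0003  x^+=-2.6141  v^+=-9.6237  a^+=-6.1490

v_post = -9.6237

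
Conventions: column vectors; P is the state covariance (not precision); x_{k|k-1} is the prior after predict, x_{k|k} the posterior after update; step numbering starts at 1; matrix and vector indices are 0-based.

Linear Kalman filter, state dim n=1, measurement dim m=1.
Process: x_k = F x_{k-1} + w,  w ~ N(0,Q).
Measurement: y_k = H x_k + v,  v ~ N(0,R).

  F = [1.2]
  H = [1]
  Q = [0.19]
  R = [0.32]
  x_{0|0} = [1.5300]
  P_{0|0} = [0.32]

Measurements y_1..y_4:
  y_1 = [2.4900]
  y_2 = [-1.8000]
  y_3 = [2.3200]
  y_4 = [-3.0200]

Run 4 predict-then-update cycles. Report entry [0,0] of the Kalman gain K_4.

step 1: x^-=[1.8360]  P^-=[0.6508]  S=[0.9708]  K=[0.6704]  nu=[0.6540]  x^+=[2.2744]  P^+=[0.2145]
step 2: x^-=[2.7293]  P^-=[0.4989]  S=[0.8189]  K=[0.6092]  nu=[-4.5293]  x^+=[-0.0301]  P^+=[0.1950]
step 3: x^-=[-0.0361]  P^-=[0.4707]  S=[0.7907]  K=[0.5953]  nu=[2.3561]  x^+=[1.3665]  P^+=[0.1905]
step 4: x^-=[1.6398]  P^-=[0.4643]  S=[0.7843]  K=[0.5920]  nu=[-4.6598]  x^+=[-1.1188]  P^+=[0.1894]

K[0,0] = 0.5920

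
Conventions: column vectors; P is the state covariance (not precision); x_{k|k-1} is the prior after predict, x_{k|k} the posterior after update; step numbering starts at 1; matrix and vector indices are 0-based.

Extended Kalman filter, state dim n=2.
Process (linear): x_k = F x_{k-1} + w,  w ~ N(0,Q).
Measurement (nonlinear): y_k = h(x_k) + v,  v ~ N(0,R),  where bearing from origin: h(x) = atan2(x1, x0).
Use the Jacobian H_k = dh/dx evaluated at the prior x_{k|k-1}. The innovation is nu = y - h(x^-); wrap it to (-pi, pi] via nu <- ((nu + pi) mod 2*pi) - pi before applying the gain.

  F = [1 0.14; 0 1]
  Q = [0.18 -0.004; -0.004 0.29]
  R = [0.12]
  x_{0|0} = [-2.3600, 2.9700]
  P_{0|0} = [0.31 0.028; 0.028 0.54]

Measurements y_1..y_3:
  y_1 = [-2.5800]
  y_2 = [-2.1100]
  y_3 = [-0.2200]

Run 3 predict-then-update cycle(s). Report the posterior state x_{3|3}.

x_post = [-3.5576, -4.1037]

step 1: x^-=[-1.9442, 2.9700]  P^-=[0.5084 0.0996; 0.0996 0.8300]  H_jac=[-0.2357 -0.1543]  S=[0.1752]  K=[-0.7715; -0.8647]  nu=[1.5528]  x^+=[-3.1422, 1.6273]  P^+=[0.4041 -0.0173; -0.0173 0.6990]
step 2: x^-=[-2.9143, 1.6273]  P^-=[0.5930 0.0765; 0.0765 0.9890]  H_jac=[-0.1461 -0.2616]  S=[0.2062]  K=[-0.5172; -1.3090]  nu=[1.5408]  x^+=[-3.7113, -0.3897]  P^+=[0.5378 -0.0630; -0.0630 0.6357]
step 3: x^-=[-3.7658, -0.3897]  P^-=[0.7126 0.0220; 0.0220 0.9257]  H_jac=[0.0272 -0.2627]  S=[0.1841]  K=[0.0739; -1.3178]  nu=[2.8185]  x^+=[-3.5576, -4.1037]  P^+=[0.7116 0.0399; 0.0399 0.6060]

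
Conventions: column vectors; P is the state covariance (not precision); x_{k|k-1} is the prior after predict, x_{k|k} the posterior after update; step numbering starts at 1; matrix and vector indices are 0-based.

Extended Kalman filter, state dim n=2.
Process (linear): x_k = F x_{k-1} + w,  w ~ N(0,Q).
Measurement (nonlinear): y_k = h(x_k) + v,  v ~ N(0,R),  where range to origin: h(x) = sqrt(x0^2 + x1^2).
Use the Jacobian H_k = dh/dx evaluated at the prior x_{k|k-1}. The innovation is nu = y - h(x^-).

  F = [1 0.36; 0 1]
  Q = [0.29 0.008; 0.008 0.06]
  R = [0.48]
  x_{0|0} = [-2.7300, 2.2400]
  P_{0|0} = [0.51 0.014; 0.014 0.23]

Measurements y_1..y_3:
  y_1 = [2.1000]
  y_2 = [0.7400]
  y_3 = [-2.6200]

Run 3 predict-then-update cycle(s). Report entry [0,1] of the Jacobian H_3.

step 1: x^-=[-1.9236, 2.2400]  P^-=[0.8399 0.1048; 0.1048 0.2900]  H_jac=[-0.6515 0.7587]  S=[0.8998]  K=[-0.5198; 0.1686]  nu=[-0.8526]  x^+=[-1.4805, 2.0962]  P^+=[0.5968 0.1837; 0.1837 0.2644]
step 2: x^-=[-0.7258, 2.0962]  P^-=[1.0533 0.2869; 0.2869 0.3244]  H_jac=[-0.3272 0.9450]  S=[0.7051]  K=[-0.1043; 0.3017]  nu=[-1.4783]  x^+=[-0.5716, 1.6503]  P^+=[1.0456 0.3090; 0.3090 0.2602]
step 3: x^-=[0.0225, 1.6503]  P^-=[1.5919 0.4107; 0.4107 0.3202]  H_jac=[0.0137 0.9999]  S=[0.8117]  K=[0.5328; 0.4014]  nu=[-4.2704]  x^+=[-2.2525, -0.0639]  P^+=[1.3615 0.2372; 0.2372 0.1895]

H_jac[0,1] = 0.9999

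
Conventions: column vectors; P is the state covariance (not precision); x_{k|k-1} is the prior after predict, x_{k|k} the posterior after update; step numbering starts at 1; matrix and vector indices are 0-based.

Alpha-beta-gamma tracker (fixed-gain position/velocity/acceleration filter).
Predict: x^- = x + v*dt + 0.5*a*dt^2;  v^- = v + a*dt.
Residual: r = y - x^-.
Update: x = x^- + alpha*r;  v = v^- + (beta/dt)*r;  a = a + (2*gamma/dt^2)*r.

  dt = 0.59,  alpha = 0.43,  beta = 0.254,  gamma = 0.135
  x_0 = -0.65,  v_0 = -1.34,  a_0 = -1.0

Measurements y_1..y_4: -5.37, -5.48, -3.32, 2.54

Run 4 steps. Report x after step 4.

x_post = -4.3967

step 1: x_pred=-1.6146  r=-3.7553  x^+=-3.2295  v^+=-3.5467  a^+=-3.9128
step 2: x_pred=-6.0030  r=0.5230  x^+=-5.7781  v^+=-5.6301  a^+=-3.5071
step 3: x_pred=-9.7103  r=6.3903  x^+=-6.9625  v^+=-4.9482  a^+=1.4494
step 4: x_pred=-9.6296  r=12.1696  x^+=-4.3967  v^+=1.1461  a^+=10.8887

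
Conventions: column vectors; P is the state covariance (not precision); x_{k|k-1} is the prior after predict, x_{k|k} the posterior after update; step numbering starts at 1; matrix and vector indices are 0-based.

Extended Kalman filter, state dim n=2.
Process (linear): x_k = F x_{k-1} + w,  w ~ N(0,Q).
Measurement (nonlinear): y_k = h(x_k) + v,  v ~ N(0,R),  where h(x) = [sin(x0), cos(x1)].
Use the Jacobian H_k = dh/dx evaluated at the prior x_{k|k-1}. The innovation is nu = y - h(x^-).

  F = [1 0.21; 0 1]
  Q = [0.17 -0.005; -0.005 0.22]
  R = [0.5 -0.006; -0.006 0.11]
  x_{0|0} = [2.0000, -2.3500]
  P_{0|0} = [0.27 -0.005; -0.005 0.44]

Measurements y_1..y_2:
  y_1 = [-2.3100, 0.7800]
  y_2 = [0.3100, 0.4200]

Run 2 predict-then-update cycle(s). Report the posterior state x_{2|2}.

step 1: x^-=[1.5065, -2.3500]  P^-=[0.4573 0.0824; 0.0824 0.6600]  H_jac=[0.0643 0.0000; 0.0000 0.7115]  S=[0.5019 -0.0022; -0.0022 0.4441]  K=[0.0591 0.1323; 0.0153 1.0575]  nu=[-3.3079, 1.4827]  x^+=[1.5071, -0.8325]  P^+=[0.4478 0.0200; 0.0200 0.1634]
step 2: x^-=[1.3322, -0.8325]  P^-=[0.6334 0.0493; 0.0493 0.3834]  H_jac=[0.2363 0.0000; 0.0000 0.7396]  S=[0.5354 0.0026; 0.0026 0.3197]  K=[0.2790 0.1117; 0.0174 0.8867]  nu=[-0.6617, -0.2530]  x^+=[1.1194, -1.0684]  P^+=[0.5876 0.0143; 0.0143 0.1317]

x_post = [1.1194, -1.0684]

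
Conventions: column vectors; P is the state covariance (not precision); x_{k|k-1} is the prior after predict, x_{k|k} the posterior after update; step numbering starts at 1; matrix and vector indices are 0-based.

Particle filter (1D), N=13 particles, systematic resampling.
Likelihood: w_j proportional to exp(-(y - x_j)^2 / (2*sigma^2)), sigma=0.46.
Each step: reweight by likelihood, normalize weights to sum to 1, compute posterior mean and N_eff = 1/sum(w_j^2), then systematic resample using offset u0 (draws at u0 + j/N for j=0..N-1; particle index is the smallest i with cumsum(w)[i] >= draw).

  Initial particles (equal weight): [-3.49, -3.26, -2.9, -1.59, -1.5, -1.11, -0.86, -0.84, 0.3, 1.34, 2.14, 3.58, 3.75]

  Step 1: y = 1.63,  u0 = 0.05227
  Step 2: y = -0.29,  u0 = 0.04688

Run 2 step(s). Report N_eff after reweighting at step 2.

step 1: w=[0.0000, 0.0000, 0.0000, 0.0000, 0.0000, 0.0000, 0.0000, 0.0000, 0.0111, 0.5957, 0.3930, 0.0001, 0.0000]  mean=1.6431  Neff=1.9627  idx=[9, 9, 9, 9, 9, 9, 9, 9, 10, 10, 10, 10, 10]
step 2: w=[0.1250, 0.1250, 0.1250, 0.1250, 0.1250, 0.1250, 0.1250, 0.1250, 0.0001, 0.0001, 0.0001, 0.0001, 0.0001]  mean=1.3402  Neff=8.0046  idx=[0, 0, 1, 2, 2, 3, 4, 4, 5, 5, 6, 7, 7]

N_eff = 8.0046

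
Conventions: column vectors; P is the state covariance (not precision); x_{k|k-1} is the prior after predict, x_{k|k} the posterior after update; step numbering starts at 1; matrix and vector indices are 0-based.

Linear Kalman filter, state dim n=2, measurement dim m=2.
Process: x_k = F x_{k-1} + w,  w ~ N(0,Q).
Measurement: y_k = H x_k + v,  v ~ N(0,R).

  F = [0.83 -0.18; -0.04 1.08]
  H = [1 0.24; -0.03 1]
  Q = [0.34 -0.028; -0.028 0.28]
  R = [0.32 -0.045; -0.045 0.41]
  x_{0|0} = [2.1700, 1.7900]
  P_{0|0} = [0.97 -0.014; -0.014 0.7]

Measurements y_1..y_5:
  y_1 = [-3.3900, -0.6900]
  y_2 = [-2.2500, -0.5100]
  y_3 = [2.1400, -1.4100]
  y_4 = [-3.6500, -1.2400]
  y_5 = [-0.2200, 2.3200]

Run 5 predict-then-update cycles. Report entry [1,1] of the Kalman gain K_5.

step 1: x^-=[1.4789, 1.8464]  P^-=[1.0351 -0.2089; -0.2089 1.0992]  S=[1.3181 -0.0197; -0.0197 1.5227]  K=[0.7450 -0.1480; 0.0525 0.7267]  nu=[-5.3120, -2.4920]  x^+=[-2.1099, -0.2433]  P^+=[0.2658 -0.0862; -0.0862 0.2930]
step 2: x^-=[-1.7075, -0.1784]  P^-=[0.5583 -0.1717; -0.1717 0.6296]  S=[0.8322 -0.0811; -0.0811 1.0504]  K=[0.6085 -0.1324; 0.0344 0.6070]  nu=[-0.4997, -0.3828]  x^+=[-1.9609, -0.4279]  P^+=[0.2187 -0.0751; -0.0751 0.2451]
step 3: x^-=[-1.5505, -0.3837]  P^-=[0.5211 -0.1508; -0.1508 0.5727]  S=[0.8017 -0.0729; -0.0729 0.9922]  K=[0.5935 -0.1241; 0.0365 0.5844]  nu=[3.7826, -1.0728]  x^+=[0.8278, -0.8726]  P^+=[0.2126 -0.0712; -0.0712 0.2358]
step 4: x^-=[0.8441, -0.9756]  P^-=[0.5154 -0.1453; -0.1453 0.5616]  S=[0.7980 -0.0699; -0.0699 0.9807]  K=[0.5915 -0.1217; 0.0376 0.5797]  nu=[-4.2600, -0.2391]  x^+=[-1.6465, -1.2745]  P^+=[0.2116 -0.0702; -0.0702 0.2339]
step 5: x^-=[-1.1372, -1.3106]  P^-=[0.5143 -0.1439; -0.1439 0.5592]  S=[0.7975 -0.0691; -0.0691 0.9783]  K=[0.5911 -0.1211; 0.0380 0.5787]  nu=[1.2318, 3.5965]  x^+=[-0.8447, 0.8175]  P^+=[0.2114 -0.0699; -0.0699 0.2335]

K[1,1] = 0.5787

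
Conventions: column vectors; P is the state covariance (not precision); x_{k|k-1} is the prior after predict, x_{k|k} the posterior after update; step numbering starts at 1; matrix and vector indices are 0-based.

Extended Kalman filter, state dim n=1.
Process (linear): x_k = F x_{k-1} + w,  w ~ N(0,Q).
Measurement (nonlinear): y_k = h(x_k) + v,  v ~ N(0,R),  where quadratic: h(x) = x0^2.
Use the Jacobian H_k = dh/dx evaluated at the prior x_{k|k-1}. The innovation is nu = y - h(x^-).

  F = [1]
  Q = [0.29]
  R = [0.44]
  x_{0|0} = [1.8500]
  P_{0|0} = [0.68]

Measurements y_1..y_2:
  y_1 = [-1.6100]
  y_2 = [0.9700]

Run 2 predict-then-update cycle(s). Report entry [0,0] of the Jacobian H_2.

H_jac[0,0] = 1.0670

step 1: x^-=[1.8500]  P^-=[0.9700]  H_jac=[3.7000]  S=[13.7193]  K=[0.2616]  nu=[-5.0325]  x^+=[0.5335]  P^+=[0.0311]
step 2: x^-=[0.5335]  P^-=[0.3211]  H_jac=[1.0670]  S=[0.8056]  K=[0.4253]  nu=[0.6854]  x^+=[0.8250]  P^+=[0.1754]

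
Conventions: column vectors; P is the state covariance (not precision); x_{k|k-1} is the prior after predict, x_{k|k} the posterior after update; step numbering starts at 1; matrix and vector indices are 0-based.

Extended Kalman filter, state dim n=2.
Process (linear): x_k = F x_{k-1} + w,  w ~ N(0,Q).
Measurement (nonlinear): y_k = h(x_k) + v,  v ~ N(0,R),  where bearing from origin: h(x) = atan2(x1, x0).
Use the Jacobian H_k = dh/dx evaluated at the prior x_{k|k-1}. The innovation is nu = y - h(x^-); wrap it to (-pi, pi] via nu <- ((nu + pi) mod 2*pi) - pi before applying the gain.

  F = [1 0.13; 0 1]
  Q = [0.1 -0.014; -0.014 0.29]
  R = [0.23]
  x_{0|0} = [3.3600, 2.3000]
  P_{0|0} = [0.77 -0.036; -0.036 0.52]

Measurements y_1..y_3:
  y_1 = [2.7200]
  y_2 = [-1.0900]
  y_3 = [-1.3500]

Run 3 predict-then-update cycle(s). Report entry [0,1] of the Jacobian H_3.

H_jac[0,1] = 0.1634

step 1: x^-=[3.6590, 2.3000]  P^-=[0.8694 0.0176; 0.0176 0.8100]  H_jac=[-0.1231 0.1959]  S=[0.2734]  K=[-0.3789; 0.5724]  nu=[2.1588]  x^+=[2.8409, 3.5357]  P^+=[0.8302 0.0769; 0.0769 0.7204]
step 2: x^-=[3.3006, 3.5357]  P^-=[0.9623 0.1566; 0.1566 1.0104]  H_jac=[-0.1511 0.1411]  S=[0.2654]  K=[-0.4647; 0.4479]  nu=[-1.9098]  x^+=[4.1881, 2.6803]  P^+=[0.9050 0.2118; 0.2118 0.9572]
step 3: x^-=[4.5366, 2.6803]  P^-=[1.0763 0.3222; 0.3222 1.2472]  H_jac=[-0.0965 0.1634]  S=[0.2632]  K=[-0.1947; 0.6561]  nu=[-1.8836]  x^+=[4.9034, 1.4444]  P^+=[1.0663 0.3559; 0.3559 1.1339]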